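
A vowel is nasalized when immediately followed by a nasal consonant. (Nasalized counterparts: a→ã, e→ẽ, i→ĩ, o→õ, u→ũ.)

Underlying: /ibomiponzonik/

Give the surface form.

/o/ before nasal /m/ → [õ]
/o/ before nasal /n/ → [õ]
/o/ before nasal /n/ → [õ]

[ibõmipõnzõnik]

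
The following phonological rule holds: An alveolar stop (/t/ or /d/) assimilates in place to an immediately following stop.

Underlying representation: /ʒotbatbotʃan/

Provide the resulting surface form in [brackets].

[ʒopbapbotʃan]

/t/ before /b/ (labial) → [p]
/t/ before /b/ (labial) → [p]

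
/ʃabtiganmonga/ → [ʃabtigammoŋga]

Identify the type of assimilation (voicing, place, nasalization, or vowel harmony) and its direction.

/n/→[m] /n/→[ŋ].
Each target copies a feature from the following segment, so the direction is regressive.

place assimilation, regressive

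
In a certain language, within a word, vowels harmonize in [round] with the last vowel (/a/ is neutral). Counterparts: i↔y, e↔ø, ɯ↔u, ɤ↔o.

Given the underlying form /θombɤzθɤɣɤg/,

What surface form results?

/o/ harmonizes with /ɤ/ ([-round]) → [ɤ]

[θɤmbɤzθɤɣɤg]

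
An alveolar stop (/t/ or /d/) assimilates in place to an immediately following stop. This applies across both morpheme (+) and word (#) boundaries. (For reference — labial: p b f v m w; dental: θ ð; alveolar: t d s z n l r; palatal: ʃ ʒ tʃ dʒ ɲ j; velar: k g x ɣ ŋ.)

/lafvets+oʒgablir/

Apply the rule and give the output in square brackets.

no segment meets the rule's conditions; no change.

[lafvets+oʒgablir]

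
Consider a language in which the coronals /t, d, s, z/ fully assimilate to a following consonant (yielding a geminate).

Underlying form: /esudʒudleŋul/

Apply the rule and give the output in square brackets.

[esudʒulleŋul]

/d/ before /l/ → [l] (total assimilation)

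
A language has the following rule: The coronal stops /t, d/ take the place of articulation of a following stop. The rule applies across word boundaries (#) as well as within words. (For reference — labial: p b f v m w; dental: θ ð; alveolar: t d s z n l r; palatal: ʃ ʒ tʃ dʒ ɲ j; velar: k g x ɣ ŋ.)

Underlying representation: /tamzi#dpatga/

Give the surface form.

/d/ before /p/ (labial) → [b]
/t/ before /g/ (velar) → [k]

[tamzi#bpakga]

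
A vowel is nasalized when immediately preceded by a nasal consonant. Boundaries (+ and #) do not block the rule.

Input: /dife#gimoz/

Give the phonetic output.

/o/ after nasal /m/ → [õ]

[dife#gimõz]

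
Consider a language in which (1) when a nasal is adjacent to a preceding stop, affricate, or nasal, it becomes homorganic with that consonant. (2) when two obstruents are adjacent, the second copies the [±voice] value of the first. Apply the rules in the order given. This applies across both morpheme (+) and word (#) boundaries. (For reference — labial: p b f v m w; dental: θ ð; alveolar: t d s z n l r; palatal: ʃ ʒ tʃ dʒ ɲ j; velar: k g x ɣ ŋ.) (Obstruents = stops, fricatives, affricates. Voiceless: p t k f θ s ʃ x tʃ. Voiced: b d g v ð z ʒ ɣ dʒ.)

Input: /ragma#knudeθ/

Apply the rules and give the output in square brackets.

[ragŋa#kŋudeθ]

Rule 1: /m/ after /g/ (velar) → [ŋ]
Rule 1: /n/ after /k/ (velar) → [ŋ]
After rule 1: ragŋa#kŋudeθ
Rule 2: no segment meets the rule's conditions; no change.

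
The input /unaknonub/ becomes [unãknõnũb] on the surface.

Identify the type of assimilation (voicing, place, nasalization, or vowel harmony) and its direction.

nasalization, progressive

/a/→[ã] /o/→[õ] /u/→[ũ].
Each target copies a feature from the preceding segment, so the direction is progressive.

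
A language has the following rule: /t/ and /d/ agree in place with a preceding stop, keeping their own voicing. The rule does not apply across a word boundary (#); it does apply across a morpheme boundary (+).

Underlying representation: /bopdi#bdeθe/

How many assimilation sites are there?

2

/d/ after /p/ (labial) → [b]
/d/ after /b/ (labial) → [b]
2 segments change.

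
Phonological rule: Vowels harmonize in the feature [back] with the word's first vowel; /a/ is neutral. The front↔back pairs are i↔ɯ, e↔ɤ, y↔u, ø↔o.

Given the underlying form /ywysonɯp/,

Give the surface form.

/o/ harmonizes with /y/ ([-back]) → [ø]
/ɯ/ harmonizes with /y/ ([-back]) → [i]

[ywysønip]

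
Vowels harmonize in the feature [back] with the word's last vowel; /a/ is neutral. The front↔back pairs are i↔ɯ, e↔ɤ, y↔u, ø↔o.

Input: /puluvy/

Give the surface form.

/u/ harmonizes with /y/ ([-back]) → [y]
/u/ harmonizes with /y/ ([-back]) → [y]

[pylyvy]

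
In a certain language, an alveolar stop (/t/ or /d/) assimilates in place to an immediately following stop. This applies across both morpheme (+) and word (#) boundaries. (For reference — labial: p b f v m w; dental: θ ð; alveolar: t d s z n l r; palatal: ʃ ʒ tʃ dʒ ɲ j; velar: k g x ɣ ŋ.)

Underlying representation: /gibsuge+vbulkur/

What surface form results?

no segment meets the rule's conditions; no change.

[gibsuge+vbulkur]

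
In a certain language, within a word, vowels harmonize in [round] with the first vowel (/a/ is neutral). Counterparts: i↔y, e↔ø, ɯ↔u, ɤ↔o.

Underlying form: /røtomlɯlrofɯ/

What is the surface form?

/ɯ/ harmonizes with /ø/ ([+round]) → [u]
/ɯ/ harmonizes with /ø/ ([+round]) → [u]

[røtomlulrofu]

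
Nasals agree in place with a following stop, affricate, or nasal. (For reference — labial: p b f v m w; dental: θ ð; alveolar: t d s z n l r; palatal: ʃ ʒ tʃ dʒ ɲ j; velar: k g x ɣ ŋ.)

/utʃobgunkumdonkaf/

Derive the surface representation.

[utʃobguŋkundoŋkaf]

/n/ before /k/ (velar) → [ŋ]
/m/ before /d/ (alveolar) → [n]
/n/ before /k/ (velar) → [ŋ]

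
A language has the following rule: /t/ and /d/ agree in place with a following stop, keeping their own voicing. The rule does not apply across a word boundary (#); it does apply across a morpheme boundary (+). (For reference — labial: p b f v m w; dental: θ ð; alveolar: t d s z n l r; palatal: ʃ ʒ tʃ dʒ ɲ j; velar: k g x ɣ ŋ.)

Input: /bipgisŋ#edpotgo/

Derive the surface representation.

/d/ before /p/ (labial) → [b]
/t/ before /g/ (velar) → [k]

[bipgisŋ#ebpokgo]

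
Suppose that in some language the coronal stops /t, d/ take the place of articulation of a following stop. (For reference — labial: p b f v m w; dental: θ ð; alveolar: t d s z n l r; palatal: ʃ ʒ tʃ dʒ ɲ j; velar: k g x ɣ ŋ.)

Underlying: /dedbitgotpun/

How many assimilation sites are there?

/d/ before /b/ (labial) → [b]
/t/ before /g/ (velar) → [k]
/t/ before /p/ (labial) → [p]
3 segments change.

3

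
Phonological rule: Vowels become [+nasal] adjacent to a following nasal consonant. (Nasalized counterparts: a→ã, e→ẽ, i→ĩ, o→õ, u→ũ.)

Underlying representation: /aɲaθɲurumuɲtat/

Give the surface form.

/a/ before nasal /ɲ/ → [ã]
/u/ before nasal /m/ → [ũ]
/u/ before nasal /ɲ/ → [ũ]

[ãɲaθɲurũmũɲtat]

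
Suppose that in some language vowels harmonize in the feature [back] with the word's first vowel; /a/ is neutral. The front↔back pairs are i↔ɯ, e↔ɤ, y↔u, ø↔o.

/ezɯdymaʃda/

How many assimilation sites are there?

/ɯ/ harmonizes with /e/ ([-back]) → [i]
1 segment changes.

1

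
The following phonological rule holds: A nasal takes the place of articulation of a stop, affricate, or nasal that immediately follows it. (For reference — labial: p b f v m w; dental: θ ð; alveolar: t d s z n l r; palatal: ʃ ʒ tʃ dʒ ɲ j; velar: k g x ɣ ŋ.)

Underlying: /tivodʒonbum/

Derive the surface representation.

[tivodʒombum]

/n/ before /b/ (labial) → [m]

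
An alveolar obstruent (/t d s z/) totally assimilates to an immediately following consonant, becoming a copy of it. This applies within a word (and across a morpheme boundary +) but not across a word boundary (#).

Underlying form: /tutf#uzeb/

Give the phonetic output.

[tuff#uzeb]

/t/ before /f/ → [f] (total assimilation)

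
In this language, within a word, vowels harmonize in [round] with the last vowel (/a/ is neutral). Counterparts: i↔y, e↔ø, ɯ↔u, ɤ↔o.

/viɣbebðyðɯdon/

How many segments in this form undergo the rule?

/i/ harmonizes with /o/ ([+round]) → [y]
/e/ harmonizes with /o/ ([+round]) → [ø]
/ɯ/ harmonizes with /o/ ([+round]) → [u]
3 segments change.

3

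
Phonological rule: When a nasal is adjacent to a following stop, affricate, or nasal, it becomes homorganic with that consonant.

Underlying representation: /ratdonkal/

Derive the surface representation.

/n/ before /k/ (velar) → [ŋ]

[ratdoŋkal]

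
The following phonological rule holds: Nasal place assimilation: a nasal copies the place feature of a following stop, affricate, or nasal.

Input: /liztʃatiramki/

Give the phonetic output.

[liztʃatiraŋki]

/m/ before /k/ (velar) → [ŋ]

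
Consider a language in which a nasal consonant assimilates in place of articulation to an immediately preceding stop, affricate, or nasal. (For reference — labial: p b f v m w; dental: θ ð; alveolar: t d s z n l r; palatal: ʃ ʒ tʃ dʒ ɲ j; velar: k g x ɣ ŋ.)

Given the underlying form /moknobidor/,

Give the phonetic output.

[mokŋobidor]

/n/ after /k/ (velar) → [ŋ]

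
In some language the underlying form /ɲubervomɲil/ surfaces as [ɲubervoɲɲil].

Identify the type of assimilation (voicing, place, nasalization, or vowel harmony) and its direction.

/m/→[ɲ].
Each target copies a feature from the following segment, so the direction is regressive.

place assimilation, regressive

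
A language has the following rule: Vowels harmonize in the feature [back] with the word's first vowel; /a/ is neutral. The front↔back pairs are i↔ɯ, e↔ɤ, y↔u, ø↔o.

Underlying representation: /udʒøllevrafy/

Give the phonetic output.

/ø/ harmonizes with /u/ ([+back]) → [o]
/e/ harmonizes with /u/ ([+back]) → [ɤ]
/y/ harmonizes with /u/ ([+back]) → [u]

[udʒollɤvrafu]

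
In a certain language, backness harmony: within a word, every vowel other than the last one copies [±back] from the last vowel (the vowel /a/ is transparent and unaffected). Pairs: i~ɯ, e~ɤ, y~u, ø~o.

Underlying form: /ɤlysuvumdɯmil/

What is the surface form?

[elysyvymdimil]

/ɤ/ harmonizes with /i/ ([-back]) → [e]
/u/ harmonizes with /i/ ([-back]) → [y]
/u/ harmonizes with /i/ ([-back]) → [y]
/ɯ/ harmonizes with /i/ ([-back]) → [i]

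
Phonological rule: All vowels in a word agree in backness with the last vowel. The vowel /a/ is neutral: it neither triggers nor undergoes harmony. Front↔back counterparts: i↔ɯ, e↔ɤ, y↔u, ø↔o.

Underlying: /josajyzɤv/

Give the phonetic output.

/y/ harmonizes with /ɤ/ ([+back]) → [u]

[josajuzɤv]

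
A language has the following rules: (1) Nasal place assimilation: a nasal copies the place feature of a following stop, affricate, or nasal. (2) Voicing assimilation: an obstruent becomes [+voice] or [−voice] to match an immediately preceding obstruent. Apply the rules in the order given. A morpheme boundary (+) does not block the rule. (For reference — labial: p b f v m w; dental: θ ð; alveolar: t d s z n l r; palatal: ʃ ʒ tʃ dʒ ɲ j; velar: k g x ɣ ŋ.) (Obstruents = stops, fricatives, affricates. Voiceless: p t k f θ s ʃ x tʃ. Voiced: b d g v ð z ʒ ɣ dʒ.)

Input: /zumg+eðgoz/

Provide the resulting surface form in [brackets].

Rule 1: /m/ before /g/ (velar) → [ŋ]
After rule 1: zuŋg+eðgoz
Rule 2: no segment meets the rule's conditions; no change.

[zuŋg+eðgoz]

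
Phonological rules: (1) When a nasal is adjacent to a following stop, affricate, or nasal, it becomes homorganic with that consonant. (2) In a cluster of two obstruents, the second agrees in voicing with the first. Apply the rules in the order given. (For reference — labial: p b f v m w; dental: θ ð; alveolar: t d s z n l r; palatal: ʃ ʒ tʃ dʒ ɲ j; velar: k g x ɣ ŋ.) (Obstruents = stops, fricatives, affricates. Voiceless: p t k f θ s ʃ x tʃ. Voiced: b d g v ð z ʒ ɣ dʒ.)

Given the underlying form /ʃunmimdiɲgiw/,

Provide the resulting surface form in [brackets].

[ʃummindiŋgiw]

Rule 1: /n/ before /m/ (labial) → [m]
Rule 1: /m/ before /d/ (alveolar) → [n]
Rule 1: /ɲ/ before /g/ (velar) → [ŋ]
After rule 1: ʃummindiŋgiw
Rule 2: no segment meets the rule's conditions; no change.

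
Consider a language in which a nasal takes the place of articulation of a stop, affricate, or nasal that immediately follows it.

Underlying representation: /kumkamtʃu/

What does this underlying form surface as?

[kuŋkaɲtʃu]

/m/ before /k/ (velar) → [ŋ]
/m/ before /tʃ/ (palatal) → [ɲ]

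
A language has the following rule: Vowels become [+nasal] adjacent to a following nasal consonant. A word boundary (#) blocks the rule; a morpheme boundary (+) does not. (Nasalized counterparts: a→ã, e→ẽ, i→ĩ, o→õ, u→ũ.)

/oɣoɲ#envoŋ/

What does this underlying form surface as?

[oɣõɲ#ẽnvõŋ]

/o/ before nasal /ɲ/ → [õ]
/e/ before nasal /n/ → [ẽ]
/o/ before nasal /ŋ/ → [õ]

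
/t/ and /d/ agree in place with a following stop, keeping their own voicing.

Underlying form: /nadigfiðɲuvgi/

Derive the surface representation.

no segment meets the rule's conditions; no change.

[nadigfiðɲuvgi]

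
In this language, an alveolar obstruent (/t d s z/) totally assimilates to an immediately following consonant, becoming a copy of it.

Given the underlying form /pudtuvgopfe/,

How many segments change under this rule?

1

/d/ before /t/ → [t] (total assimilation)
1 segment changes.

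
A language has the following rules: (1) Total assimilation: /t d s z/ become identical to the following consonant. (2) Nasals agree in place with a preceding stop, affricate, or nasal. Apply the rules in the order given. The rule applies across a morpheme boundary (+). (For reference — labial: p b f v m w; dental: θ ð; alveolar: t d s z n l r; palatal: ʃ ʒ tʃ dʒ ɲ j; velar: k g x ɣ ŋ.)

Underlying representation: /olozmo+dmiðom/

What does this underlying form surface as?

[olommo+mmiðom]

Rule 1: /z/ before /m/ → [m] (total assimilation)
Rule 1: /d/ before /m/ → [m] (total assimilation)
After rule 1: olommo+mmiðom
Rule 2: no segment meets the rule's conditions; no change.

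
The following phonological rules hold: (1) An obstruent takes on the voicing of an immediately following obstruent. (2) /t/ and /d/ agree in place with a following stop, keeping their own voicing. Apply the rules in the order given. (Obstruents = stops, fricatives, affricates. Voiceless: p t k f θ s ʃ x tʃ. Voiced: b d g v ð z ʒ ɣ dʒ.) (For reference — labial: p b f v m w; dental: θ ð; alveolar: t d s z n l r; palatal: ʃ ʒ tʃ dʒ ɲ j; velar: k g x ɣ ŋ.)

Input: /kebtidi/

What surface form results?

[keptidi]

Rule 1: /b/ before /t/ (voiceless) → [p]
After rule 1: keptidi
Rule 2: no segment meets the rule's conditions; no change.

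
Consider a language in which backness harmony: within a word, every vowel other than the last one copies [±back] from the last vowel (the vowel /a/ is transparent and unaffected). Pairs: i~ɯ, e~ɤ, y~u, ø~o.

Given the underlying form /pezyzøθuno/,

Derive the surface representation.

[pɤzuzoθuno]

/e/ harmonizes with /o/ ([+back]) → [ɤ]
/y/ harmonizes with /o/ ([+back]) → [u]
/ø/ harmonizes with /o/ ([+back]) → [o]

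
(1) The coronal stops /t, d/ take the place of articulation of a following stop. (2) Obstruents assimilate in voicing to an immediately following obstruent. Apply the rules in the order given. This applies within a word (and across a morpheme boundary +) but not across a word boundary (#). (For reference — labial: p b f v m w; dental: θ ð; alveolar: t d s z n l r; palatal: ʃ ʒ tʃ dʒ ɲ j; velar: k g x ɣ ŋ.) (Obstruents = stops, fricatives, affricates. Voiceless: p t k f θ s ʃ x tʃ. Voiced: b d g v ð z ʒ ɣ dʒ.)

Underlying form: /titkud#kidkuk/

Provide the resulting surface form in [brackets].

Rule 1: /t/ before /k/ (velar) → [k]
Rule 1: /d/ before /k/ (velar) → [g]
After rule 1: tikkud#kigkuk
Rule 2: /g/ before /k/ (voiceless) → [k]

[tikkud#kikkuk]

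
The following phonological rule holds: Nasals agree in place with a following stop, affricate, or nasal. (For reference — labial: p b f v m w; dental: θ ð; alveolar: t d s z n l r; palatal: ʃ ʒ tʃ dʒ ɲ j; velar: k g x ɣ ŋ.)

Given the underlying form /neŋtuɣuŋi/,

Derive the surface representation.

/ŋ/ before /t/ (alveolar) → [n]

[nentuɣuŋi]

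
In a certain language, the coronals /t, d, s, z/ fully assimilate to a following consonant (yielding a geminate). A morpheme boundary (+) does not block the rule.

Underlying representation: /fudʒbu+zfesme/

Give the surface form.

/z/ before /f/ → [f] (total assimilation)
/s/ before /m/ → [m] (total assimilation)

[fudʒbu+ffemme]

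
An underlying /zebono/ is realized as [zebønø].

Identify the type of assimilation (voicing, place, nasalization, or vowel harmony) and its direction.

vowel harmony, progressive

/o/→[ø] /o/→[ø].
Vowels agree with the first vowel, so the harmony is progressive.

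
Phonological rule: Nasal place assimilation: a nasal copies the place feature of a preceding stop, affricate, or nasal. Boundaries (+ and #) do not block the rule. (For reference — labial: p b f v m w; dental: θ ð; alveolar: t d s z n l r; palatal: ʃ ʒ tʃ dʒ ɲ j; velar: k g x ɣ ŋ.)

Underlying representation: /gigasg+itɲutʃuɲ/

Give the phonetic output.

[gigasg+itnutʃuɲ]

/ɲ/ after /t/ (alveolar) → [n]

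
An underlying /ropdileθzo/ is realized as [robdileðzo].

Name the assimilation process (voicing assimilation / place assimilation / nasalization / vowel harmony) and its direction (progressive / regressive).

voicing assimilation, regressive

/p/→[b] /θ/→[ð].
Each target copies a feature from the following segment, so the direction is regressive.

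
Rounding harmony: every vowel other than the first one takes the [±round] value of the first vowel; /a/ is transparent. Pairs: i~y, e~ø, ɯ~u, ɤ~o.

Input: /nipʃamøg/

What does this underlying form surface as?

/ø/ harmonizes with /i/ ([-round]) → [e]

[nipʃameg]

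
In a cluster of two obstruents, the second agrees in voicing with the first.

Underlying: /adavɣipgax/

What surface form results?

/g/ after /p/ (voiceless) → [k]

[adavɣipkax]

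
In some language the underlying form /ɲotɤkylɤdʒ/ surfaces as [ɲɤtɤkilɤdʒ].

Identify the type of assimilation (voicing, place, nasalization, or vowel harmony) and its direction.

vowel harmony, regressive

/o/→[ɤ] /y/→[i].
Vowels agree with the last vowel, so the harmony is regressive.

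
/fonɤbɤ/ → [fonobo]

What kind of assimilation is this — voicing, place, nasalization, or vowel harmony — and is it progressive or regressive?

/ɤ/→[o] /ɤ/→[o].
Vowels agree with the first vowel, so the harmony is progressive.

vowel harmony, progressive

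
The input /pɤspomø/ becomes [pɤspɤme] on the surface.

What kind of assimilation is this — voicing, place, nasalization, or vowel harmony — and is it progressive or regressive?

/o/→[ɤ] /ø/→[e].
Vowels agree with the first vowel, so the harmony is progressive.

vowel harmony, progressive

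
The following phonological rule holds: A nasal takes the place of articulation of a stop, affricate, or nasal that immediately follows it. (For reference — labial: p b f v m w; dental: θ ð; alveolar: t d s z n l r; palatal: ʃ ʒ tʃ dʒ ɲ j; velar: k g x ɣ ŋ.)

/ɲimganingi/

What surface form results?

/m/ before /g/ (velar) → [ŋ]
/n/ before /g/ (velar) → [ŋ]

[ɲiŋganiŋgi]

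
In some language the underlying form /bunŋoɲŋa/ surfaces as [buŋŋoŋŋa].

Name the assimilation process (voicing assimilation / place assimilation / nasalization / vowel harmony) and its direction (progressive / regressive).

/n/→[ŋ] /ɲ/→[ŋ].
Each target copies a feature from the following segment, so the direction is regressive.

place assimilation, regressive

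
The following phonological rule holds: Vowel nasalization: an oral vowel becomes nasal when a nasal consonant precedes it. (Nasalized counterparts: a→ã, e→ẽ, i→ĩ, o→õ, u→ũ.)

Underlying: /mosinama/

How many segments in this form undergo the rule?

3

/o/ after nasal /m/ → [õ]
/a/ after nasal /n/ → [ã]
/a/ after nasal /m/ → [ã]
3 segments change.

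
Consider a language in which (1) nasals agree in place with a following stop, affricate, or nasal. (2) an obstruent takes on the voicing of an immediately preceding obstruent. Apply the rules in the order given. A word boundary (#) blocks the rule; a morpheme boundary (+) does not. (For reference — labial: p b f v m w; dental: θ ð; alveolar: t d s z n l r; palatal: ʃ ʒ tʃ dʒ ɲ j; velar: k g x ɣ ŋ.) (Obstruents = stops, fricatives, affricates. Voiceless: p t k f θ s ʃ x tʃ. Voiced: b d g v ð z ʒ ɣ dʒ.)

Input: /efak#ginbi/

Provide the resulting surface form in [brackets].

[efak#gimbi]

Rule 1: /n/ before /b/ (labial) → [m]
After rule 1: efak#gimbi
Rule 2: no segment meets the rule's conditions; no change.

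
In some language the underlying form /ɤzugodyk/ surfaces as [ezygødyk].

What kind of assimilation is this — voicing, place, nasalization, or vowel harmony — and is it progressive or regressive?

vowel harmony, regressive

/ɤ/→[e] /u/→[y] /o/→[ø].
Vowels agree with the last vowel, so the harmony is regressive.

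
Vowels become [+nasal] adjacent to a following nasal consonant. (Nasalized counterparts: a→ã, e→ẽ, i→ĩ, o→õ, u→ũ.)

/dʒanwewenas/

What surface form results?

[dʒãnwewẽnas]

/a/ before nasal /n/ → [ã]
/e/ before nasal /n/ → [ẽ]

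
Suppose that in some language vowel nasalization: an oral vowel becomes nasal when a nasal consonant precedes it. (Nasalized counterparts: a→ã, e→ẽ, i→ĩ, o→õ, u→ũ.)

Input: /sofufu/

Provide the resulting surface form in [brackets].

no segment meets the rule's conditions; no change.

[sofufu]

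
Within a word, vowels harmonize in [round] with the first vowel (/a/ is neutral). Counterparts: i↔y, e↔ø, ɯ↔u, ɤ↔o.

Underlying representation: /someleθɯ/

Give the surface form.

/e/ harmonizes with /o/ ([+round]) → [ø]
/e/ harmonizes with /o/ ([+round]) → [ø]
/ɯ/ harmonizes with /o/ ([+round]) → [u]

[somøløθu]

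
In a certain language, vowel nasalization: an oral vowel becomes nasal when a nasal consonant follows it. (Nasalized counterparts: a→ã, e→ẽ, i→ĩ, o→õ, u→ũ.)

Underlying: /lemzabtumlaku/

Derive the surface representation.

/e/ before nasal /m/ → [ẽ]
/u/ before nasal /m/ → [ũ]

[lẽmzabtũmlaku]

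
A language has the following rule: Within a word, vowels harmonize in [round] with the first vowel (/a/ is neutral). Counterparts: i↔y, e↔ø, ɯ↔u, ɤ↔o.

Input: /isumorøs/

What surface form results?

[isɯmɤres]

/u/ harmonizes with /i/ ([-round]) → [ɯ]
/o/ harmonizes with /i/ ([-round]) → [ɤ]
/ø/ harmonizes with /i/ ([-round]) → [e]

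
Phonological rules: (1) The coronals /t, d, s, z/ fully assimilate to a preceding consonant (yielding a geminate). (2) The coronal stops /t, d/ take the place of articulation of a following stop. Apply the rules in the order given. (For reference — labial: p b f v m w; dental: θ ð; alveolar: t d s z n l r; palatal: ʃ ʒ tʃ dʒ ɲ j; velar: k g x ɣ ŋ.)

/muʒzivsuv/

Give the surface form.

Rule 1: /z/ after /ʒ/ → [ʒ] (total assimilation)
Rule 1: /s/ after /v/ → [v] (total assimilation)
After rule 1: muʒʒivvuv
Rule 2: no segment meets the rule's conditions; no change.

[muʒʒivvuv]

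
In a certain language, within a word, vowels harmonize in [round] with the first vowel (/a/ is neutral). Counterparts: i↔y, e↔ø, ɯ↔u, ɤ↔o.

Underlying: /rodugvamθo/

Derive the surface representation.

no segment meets the rule's conditions; no change.

[rodugvamθo]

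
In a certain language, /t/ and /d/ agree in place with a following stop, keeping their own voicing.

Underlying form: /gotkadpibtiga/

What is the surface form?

/t/ before /k/ (velar) → [k]
/d/ before /p/ (labial) → [b]

[gokkabpibtiga]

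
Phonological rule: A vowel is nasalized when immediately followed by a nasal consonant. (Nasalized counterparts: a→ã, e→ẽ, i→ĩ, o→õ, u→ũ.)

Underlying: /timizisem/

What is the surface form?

[tĩmizisẽm]

/i/ before nasal /m/ → [ĩ]
/e/ before nasal /m/ → [ẽ]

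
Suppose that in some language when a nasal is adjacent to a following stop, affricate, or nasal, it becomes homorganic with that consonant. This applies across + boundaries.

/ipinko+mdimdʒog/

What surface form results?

/n/ before /k/ (velar) → [ŋ]
/m/ before /d/ (alveolar) → [n]
/m/ before /dʒ/ (palatal) → [ɲ]

[ipiŋko+ndiɲdʒog]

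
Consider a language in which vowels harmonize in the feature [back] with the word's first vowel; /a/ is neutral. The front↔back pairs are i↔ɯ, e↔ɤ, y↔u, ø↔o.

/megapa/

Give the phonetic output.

no segment meets the rule's conditions; no change.

[megapa]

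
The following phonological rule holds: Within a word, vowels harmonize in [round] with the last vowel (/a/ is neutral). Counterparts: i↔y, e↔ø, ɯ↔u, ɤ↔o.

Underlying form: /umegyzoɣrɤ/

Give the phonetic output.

[ɯmegizɤɣrɤ]

/u/ harmonizes with /ɤ/ ([-round]) → [ɯ]
/y/ harmonizes with /ɤ/ ([-round]) → [i]
/o/ harmonizes with /ɤ/ ([-round]) → [ɤ]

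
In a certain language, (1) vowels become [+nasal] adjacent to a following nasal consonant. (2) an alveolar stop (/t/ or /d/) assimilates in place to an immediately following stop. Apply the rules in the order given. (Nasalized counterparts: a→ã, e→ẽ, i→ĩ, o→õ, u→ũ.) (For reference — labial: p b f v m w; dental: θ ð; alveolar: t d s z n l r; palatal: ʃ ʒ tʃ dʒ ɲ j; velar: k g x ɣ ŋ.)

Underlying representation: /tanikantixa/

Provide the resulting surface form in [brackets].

[tãnikãntixa]

Rule 1: /a/ before nasal /n/ → [ã]
Rule 1: /a/ before nasal /n/ → [ã]
After rule 1: tãnikãntixa
Rule 2: no segment meets the rule's conditions; no change.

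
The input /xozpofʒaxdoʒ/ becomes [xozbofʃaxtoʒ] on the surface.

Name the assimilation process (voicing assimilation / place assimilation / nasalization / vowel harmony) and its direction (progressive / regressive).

/p/→[b] /ʒ/→[ʃ] /d/→[t].
Each target copies a feature from the preceding segment, so the direction is progressive.

voicing assimilation, progressive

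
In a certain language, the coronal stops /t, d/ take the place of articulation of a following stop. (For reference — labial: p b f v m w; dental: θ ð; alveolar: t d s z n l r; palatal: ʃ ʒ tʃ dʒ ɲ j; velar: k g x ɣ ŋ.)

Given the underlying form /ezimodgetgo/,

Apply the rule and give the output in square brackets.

/d/ before /g/ (velar) → [g]
/t/ before /g/ (velar) → [k]

[ezimoggekgo]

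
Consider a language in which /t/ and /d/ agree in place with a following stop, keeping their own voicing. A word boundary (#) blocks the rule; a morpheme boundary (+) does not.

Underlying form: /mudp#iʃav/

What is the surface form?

/d/ before /p/ (labial) → [b]

[mubp#iʃav]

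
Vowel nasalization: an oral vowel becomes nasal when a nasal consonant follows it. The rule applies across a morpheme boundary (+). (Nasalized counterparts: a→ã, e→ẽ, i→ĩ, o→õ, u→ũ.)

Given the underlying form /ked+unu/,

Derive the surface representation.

/u/ before nasal /n/ → [ũ]

[ked+ũnu]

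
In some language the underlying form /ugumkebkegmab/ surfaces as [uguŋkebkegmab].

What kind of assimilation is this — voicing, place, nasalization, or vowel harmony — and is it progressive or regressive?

place assimilation, regressive

/m/→[ŋ].
Each target copies a feature from the following segment, so the direction is regressive.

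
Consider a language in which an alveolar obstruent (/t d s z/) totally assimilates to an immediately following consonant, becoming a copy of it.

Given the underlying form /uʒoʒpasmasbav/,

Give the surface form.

/s/ before /m/ → [m] (total assimilation)
/s/ before /b/ → [b] (total assimilation)

[uʒoʒpammabbav]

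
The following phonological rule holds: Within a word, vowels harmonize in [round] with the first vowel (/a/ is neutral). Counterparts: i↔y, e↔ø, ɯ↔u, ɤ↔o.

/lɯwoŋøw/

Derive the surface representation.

/o/ harmonizes with /ɯ/ ([-round]) → [ɤ]
/ø/ harmonizes with /ɯ/ ([-round]) → [e]

[lɯwɤŋew]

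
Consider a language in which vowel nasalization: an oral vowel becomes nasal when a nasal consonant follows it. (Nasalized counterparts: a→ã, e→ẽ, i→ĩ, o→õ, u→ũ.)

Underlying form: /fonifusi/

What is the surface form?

[fõnifusi]

/o/ before nasal /n/ → [õ]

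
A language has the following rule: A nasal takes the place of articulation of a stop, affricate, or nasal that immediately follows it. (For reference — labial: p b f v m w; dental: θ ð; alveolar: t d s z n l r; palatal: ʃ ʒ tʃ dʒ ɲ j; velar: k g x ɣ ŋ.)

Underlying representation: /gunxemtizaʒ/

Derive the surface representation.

/m/ before /t/ (alveolar) → [n]

[gunxentizaʒ]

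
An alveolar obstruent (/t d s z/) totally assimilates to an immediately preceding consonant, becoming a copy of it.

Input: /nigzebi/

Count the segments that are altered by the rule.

1

/z/ after /g/ → [g] (total assimilation)
1 segment changes.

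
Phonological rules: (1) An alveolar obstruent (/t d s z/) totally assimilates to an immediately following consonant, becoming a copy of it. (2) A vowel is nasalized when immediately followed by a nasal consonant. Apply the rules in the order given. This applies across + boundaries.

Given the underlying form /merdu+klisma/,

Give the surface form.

[merdu+klĩmma]

Rule 1: /s/ before /m/ → [m] (total assimilation)
After rule 1: merdu+klimma
Rule 2: /i/ before nasal /m/ → [ĩ]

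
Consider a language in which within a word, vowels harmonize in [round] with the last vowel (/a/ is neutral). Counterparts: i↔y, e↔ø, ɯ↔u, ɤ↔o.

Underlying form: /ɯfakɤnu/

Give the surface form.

[ufakonu]

/ɯ/ harmonizes with /u/ ([+round]) → [u]
/ɤ/ harmonizes with /u/ ([+round]) → [o]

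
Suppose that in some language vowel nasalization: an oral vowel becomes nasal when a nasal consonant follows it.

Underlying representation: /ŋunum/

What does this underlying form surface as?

/u/ before nasal /n/ → [ũ]
/u/ before nasal /m/ → [ũ]

[ŋũnũm]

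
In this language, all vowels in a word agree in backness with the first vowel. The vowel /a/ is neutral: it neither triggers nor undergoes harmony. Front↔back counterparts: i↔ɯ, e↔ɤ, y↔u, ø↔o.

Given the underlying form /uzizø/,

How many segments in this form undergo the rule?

2

/i/ harmonizes with /u/ ([+back]) → [ɯ]
/ø/ harmonizes with /u/ ([+back]) → [o]
2 segments change.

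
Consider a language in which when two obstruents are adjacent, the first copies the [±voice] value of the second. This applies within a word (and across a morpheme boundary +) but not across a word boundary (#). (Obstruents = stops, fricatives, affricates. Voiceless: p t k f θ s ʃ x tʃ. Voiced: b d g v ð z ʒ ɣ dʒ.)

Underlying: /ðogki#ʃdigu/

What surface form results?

/g/ before /k/ (voiceless) → [k]
/ʃ/ before /d/ (voiced) → [ʒ]

[ðokki#ʒdigu]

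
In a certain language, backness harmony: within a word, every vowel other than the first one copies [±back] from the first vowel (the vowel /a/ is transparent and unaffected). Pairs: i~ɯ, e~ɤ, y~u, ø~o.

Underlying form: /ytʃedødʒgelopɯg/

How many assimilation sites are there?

/o/ harmonizes with /y/ ([-back]) → [ø]
/ɯ/ harmonizes with /y/ ([-back]) → [i]
2 segments change.

2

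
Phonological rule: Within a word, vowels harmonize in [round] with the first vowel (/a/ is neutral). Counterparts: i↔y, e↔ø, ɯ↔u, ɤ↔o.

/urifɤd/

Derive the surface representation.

/i/ harmonizes with /u/ ([+round]) → [y]
/ɤ/ harmonizes with /u/ ([+round]) → [o]

[uryfod]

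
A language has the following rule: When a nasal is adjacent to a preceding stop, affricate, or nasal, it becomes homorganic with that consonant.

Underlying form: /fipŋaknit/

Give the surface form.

/ŋ/ after /p/ (labial) → [m]
/n/ after /k/ (velar) → [ŋ]

[fipmakŋit]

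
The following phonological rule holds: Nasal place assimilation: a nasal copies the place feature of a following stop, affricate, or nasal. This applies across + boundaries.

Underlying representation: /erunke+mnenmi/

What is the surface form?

/n/ before /k/ (velar) → [ŋ]
/m/ before /n/ (alveolar) → [n]
/n/ before /m/ (labial) → [m]

[eruŋke+nnemmi]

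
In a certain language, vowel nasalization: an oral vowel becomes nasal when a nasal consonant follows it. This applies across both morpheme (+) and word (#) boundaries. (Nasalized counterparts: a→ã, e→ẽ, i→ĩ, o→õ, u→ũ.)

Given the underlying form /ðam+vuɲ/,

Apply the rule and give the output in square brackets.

/a/ before nasal /m/ → [ã]
/u/ before nasal /ɲ/ → [ũ]

[ðãm+vũɲ]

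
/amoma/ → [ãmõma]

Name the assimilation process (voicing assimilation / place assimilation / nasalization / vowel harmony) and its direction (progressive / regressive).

nasalization, regressive

/a/→[ã] /o/→[õ].
Each target copies a feature from the following segment, so the direction is regressive.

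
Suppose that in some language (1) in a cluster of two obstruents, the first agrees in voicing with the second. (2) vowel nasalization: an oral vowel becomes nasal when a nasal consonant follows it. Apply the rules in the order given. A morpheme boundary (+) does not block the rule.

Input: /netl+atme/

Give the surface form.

[netl+atme]

Rule 1: no segment meets the rule's conditions; no change.
After rule 1: netl+atme
Rule 2: no segment meets the rule's conditions; no change.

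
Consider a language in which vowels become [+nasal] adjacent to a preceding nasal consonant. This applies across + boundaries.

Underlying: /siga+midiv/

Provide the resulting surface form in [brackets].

[siga+mĩdiv]

/i/ after nasal /m/ → [ĩ]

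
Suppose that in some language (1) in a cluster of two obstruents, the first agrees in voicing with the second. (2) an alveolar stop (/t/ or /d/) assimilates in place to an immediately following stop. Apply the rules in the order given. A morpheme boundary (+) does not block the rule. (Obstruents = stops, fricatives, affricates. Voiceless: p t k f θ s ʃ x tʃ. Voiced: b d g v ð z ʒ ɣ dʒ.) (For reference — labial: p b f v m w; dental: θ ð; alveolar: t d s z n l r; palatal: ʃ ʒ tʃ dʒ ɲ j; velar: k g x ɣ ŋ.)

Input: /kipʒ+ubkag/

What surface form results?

Rule 1: /p/ before /ʒ/ (voiced) → [b]
Rule 1: /b/ before /k/ (voiceless) → [p]
After rule 1: kibʒ+upkag
Rule 2: no segment meets the rule's conditions; no change.

[kibʒ+upkag]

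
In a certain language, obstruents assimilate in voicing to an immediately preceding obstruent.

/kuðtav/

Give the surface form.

[kuðdav]

/t/ after /ð/ (voiced) → [d]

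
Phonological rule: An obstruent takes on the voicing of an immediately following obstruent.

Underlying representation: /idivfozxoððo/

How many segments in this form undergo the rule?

2

/v/ before /f/ (voiceless) → [f]
/z/ before /x/ (voiceless) → [s]
2 segments change.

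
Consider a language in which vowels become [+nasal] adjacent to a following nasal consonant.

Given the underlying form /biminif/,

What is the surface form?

/i/ before nasal /m/ → [ĩ]
/i/ before nasal /n/ → [ĩ]

[bĩmĩnif]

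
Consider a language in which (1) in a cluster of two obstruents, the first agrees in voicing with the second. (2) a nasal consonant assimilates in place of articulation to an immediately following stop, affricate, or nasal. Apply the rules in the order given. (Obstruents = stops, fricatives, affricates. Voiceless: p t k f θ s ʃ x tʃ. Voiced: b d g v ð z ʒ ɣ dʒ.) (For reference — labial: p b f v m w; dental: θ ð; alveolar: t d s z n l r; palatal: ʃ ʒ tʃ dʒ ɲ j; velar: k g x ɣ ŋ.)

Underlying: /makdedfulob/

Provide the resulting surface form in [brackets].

Rule 1: /k/ before /d/ (voiced) → [g]
Rule 1: /d/ before /f/ (voiceless) → [t]
After rule 1: magdetfulob
Rule 2: no segment meets the rule's conditions; no change.

[magdetfulob]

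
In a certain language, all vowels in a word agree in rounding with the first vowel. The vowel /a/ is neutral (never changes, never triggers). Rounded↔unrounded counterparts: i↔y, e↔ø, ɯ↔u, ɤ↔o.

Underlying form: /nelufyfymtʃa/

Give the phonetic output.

/u/ harmonizes with /e/ ([-round]) → [ɯ]
/y/ harmonizes with /e/ ([-round]) → [i]
/y/ harmonizes with /e/ ([-round]) → [i]

[nelɯfifimtʃa]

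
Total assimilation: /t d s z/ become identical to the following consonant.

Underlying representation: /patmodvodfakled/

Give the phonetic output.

[pammovvoffakled]

/t/ before /m/ → [m] (total assimilation)
/d/ before /v/ → [v] (total assimilation)
/d/ before /f/ → [f] (total assimilation)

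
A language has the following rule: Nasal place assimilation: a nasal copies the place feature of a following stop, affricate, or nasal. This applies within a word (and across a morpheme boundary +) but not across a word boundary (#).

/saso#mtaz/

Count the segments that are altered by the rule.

/m/ before /t/ (alveolar) → [n]
1 segment changes.

1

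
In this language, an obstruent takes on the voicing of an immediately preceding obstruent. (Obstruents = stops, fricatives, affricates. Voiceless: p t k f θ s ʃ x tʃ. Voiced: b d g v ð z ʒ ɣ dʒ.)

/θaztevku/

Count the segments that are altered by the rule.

/t/ after /z/ (voiced) → [d]
/k/ after /v/ (voiced) → [g]
2 segments change.

2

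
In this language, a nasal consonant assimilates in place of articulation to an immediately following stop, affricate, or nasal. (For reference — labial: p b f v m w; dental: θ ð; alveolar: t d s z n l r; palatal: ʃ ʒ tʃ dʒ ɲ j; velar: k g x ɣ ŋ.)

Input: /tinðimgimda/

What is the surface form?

[tinðiŋginda]

/m/ before /g/ (velar) → [ŋ]
/m/ before /d/ (alveolar) → [n]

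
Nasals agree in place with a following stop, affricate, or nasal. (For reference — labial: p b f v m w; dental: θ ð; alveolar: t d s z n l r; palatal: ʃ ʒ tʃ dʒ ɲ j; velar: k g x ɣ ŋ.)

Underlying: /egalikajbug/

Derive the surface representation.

no segment meets the rule's conditions; no change.

[egalikajbug]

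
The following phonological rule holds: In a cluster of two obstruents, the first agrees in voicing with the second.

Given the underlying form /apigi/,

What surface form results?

no segment meets the rule's conditions; no change.

[apigi]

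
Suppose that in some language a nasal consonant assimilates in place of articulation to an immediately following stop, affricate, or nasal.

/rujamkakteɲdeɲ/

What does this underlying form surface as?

/m/ before /k/ (velar) → [ŋ]
/ɲ/ before /d/ (alveolar) → [n]

[rujaŋkaktendeɲ]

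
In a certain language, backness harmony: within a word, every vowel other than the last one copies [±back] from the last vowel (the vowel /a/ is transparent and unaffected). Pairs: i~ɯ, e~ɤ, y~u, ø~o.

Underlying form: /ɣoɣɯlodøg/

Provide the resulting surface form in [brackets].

[ɣøɣilødøg]

/o/ harmonizes with /ø/ ([-back]) → [ø]
/ɯ/ harmonizes with /ø/ ([-back]) → [i]
/o/ harmonizes with /ø/ ([-back]) → [ø]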